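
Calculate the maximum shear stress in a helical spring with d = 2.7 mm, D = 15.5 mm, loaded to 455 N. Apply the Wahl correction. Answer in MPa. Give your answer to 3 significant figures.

Spring index C = D/d = 15.5/2.7 = 5.7407
K_W = (4C−1)/(4C−4) + 0.615/C = 21.963/18.963 + 0.1071 = 1.2653
τ₀ = 8FD/(πd³) = 8·455·15.5/(π·2.7³) = 56420/61.836 = 912.41 MPa
τ_max = K·τ₀ = 1.2653 × 912.41 = 1154.5 MPa

1150 MPa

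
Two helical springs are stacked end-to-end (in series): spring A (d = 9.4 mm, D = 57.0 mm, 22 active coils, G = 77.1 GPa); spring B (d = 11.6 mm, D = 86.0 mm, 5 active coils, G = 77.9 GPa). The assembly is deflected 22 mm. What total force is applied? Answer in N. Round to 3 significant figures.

305 N

k_A = Gd⁴/(8D³N_a) = (77.1×10³)(9.4⁴)/(8·57.0³·22) = 18.468 N/mm
k_B = Gd⁴/(8D³N_a) = (77.9×10³)(11.6⁴)/(8·86.0³·5) = 55.439 N/mm
Series: 1/k_eq = 1/18.468 + 1/55.439 = 0.072185; k_eq = 13.853 N/mm
F = k_eq·δ = 13.853·22 = 304.77 N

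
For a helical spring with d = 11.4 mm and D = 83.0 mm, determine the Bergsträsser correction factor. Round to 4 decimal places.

1.1914

C = D/d = 83.0/11.4 = 7.2807
K_B = (4C+2)/(4C−3) = 31.123/26.123 = 1.1914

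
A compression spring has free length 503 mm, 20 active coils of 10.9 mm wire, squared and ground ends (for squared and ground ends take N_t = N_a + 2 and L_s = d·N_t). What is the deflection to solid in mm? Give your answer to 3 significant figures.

N_t = 22; L_s = 10.9·22 = 239.8 mm
δ_solid = L₀ − L_s = 503 − 239.8 = 263.2 mm

263 mm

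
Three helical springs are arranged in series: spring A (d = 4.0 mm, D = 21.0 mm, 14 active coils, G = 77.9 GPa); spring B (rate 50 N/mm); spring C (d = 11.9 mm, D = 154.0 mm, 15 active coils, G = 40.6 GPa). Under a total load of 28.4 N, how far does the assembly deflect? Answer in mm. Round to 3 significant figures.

17.3 mm

k_A = Gd⁴/(8D³N_a) = (77.9×10³)(4.0⁴)/(8·21.0³·14) = 19.227 N/mm
k_C = Gd⁴/(8D³N_a) = (40.6×10³)(11.9⁴)/(8·154.0³·15) = 1.8577 N/mm
Series: 1/k_eq = 1/19.227 + 1/50 + 1/1.8577 = 0.61032; k_eq = 1.6385 N/mm
δ = F/k_eq = 28.4/1.6385 = 17.333 mm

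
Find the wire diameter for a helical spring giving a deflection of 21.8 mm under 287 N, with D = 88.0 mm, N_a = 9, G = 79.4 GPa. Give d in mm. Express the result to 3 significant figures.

Required rate k = F/δ = 287/21.8 = 13.165 N/mm
d = (8D³N_a·k / G)^(1/4) = (8·88.0³·9·13.165 / (79.4×10³))^0.25
  = (8135.5)^0.25 = 9.4972 mm

9.50 mm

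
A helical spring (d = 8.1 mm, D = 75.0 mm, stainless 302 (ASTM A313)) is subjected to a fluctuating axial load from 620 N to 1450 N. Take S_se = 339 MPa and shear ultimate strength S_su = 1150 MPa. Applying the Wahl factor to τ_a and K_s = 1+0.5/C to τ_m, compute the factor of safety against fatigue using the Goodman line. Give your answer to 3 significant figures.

1.18

C = D/d = 75.0/8.1 = 9.2593; K_W = (4C−1)/(4C−4)+0.615/C = 1.1572; K_s = 1+0.5/C = 1.0540
F_a = (F_max−F_min)/2 = 415 N; F_m = (F_max+F_min)/2 = 1035 N
τ_a = K_W·8F_aD/(πd³) = 1.1572 × 149.14 = 172.59 MPa
τ_m = K_s·8F_mD/(πd³) = 1.0540 × 371.95 = 392.04 MPa
Goodman: 1/n_f = τ_a/S_se + τ_m/S_su = 172.59/339 + 392.04/1150 = 0.50911 + 0.34090 = 0.85001
n_f = 1/0.85001 = 1.176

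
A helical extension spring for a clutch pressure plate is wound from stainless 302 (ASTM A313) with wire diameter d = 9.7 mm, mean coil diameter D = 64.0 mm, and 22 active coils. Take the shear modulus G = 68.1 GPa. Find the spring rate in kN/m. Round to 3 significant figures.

k = Gd⁴/(8D³N_a) = (68.1×10³ × 9.7⁴) / (8 × 64.0³ × 22)
  = 6.02884e+08 / 4.61373e+07 = 13.067 N/mm

13.1 kN/m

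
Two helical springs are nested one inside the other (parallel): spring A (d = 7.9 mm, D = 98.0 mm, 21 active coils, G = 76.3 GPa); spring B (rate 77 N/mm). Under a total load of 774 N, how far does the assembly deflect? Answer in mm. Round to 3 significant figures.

k_A = Gd⁴/(8D³N_a) = (76.3×10³)(7.9⁴)/(8·98.0³·21) = 1.8795 N/mm
Parallel: k_eq = 1.8795 + 77 = 78.88 N/mm
δ = F/k_eq = 774/78.88 = 9.8124 mm

9.81 mm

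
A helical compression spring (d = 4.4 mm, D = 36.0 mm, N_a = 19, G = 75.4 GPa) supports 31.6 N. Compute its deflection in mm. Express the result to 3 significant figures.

7.93 mm

k = Gd⁴/(8D³N_a) = (75.4×10³)(4.4⁴)/(8·36.0³·19) = 3.985 N/mm
δ = F/k = 31.6 / 3.985 = 7.9297 mm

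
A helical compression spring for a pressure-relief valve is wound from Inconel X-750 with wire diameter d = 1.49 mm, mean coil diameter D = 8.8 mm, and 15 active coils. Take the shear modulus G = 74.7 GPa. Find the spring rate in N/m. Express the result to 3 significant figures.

4500 N/m

k = Gd⁴/(8D³N_a) = (74.7×10³ × 1.49⁴) / (8 × 8.8³ × 15)
  = 368185 / 81776.6 = 4.5023 N/mm = 4502.3 N/m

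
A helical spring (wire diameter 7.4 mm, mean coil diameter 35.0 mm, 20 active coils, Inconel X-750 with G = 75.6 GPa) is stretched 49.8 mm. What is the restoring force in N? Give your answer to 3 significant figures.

1650 N

k = Gd⁴/(8D³N_a) = (75.6×10³)(7.4⁴)/(8·35.0³·20) = 33.046 N/mm
F = k·δ = 33.046 × 49.8 = 1645.7 N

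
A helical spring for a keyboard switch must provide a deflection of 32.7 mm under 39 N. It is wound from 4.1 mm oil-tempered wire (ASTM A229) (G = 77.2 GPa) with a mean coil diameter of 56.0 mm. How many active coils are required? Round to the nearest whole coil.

13

Required rate k = F/δ = 39/32.7 = 1.1927 N/mm
N_a = Gd⁴/(8D³k) = (77.2×10³ × 4.1⁴)/(8 × 56.0³ × 1.1927)
    = 2.18149e+07 / 1.6756e+06 = 13.02 → 13 coils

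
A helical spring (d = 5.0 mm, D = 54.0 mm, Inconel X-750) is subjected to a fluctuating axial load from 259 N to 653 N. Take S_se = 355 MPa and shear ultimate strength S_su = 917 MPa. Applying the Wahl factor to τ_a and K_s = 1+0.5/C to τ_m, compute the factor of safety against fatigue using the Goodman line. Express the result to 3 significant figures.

C = D/d = 54.0/5.0 = 10.8000; K_W = (4C−1)/(4C−4)+0.615/C = 1.1335; K_s = 1+0.5/C = 1.0463
F_a = (F_max−F_min)/2 = 197 N; F_m = (F_max+F_min)/2 = 456 N
τ_a = K_W·8F_aD/(πd³) = 1.1335 × 216.72 = 245.64 MPa
τ_m = K_s·8F_mD/(πd³) = 1.0463 × 501.64 = 524.86 MPa
Goodman: 1/n_f = τ_a/S_se + τ_m/S_su = 245.64/355 + 524.86/917 = 0.69195 + 0.57237 = 1.2643
n_f = 1/1.2643 = 0.7909

0.791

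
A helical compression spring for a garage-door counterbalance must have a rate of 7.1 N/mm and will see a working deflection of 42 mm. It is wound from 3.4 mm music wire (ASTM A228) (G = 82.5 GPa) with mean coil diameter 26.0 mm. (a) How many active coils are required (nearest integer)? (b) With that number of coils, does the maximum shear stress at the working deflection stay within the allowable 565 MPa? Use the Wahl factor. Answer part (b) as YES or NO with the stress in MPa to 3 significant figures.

(a) 11 coils; (b) NO, τ_max = 602 MPa

N_a = Gd⁴/(8D³k) = (82.5×10³)(3.4⁴)/(8·26.0³·7.1) = 11.04 → N_a = 11
Actual rate k = Gd⁴/(8D³·11) = 7.128 N/mm
Working load F = kδ = 7.128·42 = 299.38 N
C = 26.0/3.4 = 7.6471; K_W = (4C−1)/(4C−4)+0.615/C = 1.1933
τ_max = K_W·8FD/(πd³) = 1.1933·504.3 = 601.76 MPa
τ_max > 565 MPa → exceeds allowable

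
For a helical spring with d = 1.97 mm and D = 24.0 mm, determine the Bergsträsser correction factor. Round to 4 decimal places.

1.1093

C = D/d = 24.0/1.97 = 12.1827
K_B = (4C+2)/(4C−3) = 50.731/45.731 = 1.1093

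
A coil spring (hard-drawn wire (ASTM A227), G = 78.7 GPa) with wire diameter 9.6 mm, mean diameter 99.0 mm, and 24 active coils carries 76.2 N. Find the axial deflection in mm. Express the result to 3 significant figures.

21.2 mm

k = Gd⁴/(8D³N_a) = (78.7×10³)(9.6⁴)/(8·99.0³·24) = 3.588 N/mm
δ = F/k = 76.2 / 3.588 = 21.237 mm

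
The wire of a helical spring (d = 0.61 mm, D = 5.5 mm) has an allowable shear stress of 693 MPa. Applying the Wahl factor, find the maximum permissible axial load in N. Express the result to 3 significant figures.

9.67 N

C = D/d = 5.5/0.61 = 9.0164
K_W = (4C−1)/(4C−4) + 0.615/C = 35.066/32.066 + 0.0682 = 1.1618
τ_max = K·8FD/(πd³) → F_max = τ_allow·πd³/(8DK)
F_max = 693·π·0.61³/(8·5.5·1.1618) = 494.17/51.118 = 9.6672 N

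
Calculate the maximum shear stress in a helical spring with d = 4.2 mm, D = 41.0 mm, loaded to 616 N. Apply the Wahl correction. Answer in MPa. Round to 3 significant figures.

Spring index C = D/d = 41.0/4.2 = 9.7619
K_W = (4C−1)/(4C−4) + 0.615/C = 38.048/35.048 + 0.0630 = 1.1486
τ₀ = 8FD/(πd³) = 8·616·41.0/(π·4.2³) = 202048/232.75 = 868.07 MPa
τ_max = K·τ₀ = 1.1486 × 868.07 = 997.07 MPa

997 MPa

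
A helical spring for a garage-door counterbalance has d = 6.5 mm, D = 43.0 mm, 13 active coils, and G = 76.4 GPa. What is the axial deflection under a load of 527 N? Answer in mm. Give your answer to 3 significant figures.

32.0 mm

k = Gd⁴/(8D³N_a) = (76.4×10³)(6.5⁴)/(8·43.0³·13) = 16.493 N/mm
δ = F/k = 527 / 16.493 = 31.952 mm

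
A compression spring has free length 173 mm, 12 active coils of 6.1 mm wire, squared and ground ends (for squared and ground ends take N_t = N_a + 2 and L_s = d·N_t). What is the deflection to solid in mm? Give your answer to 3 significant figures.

87.6 mm

N_t = 14; L_s = 6.1·14 = 85.4 mm
δ_solid = L₀ − L_s = 173 − 85.4 = 87.6 mm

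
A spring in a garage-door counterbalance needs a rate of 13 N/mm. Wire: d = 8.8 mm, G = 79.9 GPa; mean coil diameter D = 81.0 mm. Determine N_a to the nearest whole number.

N_a = Gd⁴/(8D³k) = (79.9×10³ × 8.8⁴)/(8 × 81.0³ × 13)
    = 4.79157e+08 / 5.52699e+07 = 8.669 → 9 coils

9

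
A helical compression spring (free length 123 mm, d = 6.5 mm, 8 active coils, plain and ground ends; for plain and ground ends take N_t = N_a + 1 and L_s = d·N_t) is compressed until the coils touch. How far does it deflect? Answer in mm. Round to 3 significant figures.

64.5 mm

N_t = 9; L_s = 6.5·9 = 58.5 mm
δ_solid = L₀ − L_s = 123 − 58.5 = 64.5 mm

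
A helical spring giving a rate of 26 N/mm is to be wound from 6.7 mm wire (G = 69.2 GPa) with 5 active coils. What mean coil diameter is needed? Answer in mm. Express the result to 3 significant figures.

D = (Gd⁴/(8N_a·k))^(1/3) = (69.2×10³·6.7⁴/(8·5·26))^(1/3)
  = (134082)^(1/3) = 51.1828 mm

51.2 mm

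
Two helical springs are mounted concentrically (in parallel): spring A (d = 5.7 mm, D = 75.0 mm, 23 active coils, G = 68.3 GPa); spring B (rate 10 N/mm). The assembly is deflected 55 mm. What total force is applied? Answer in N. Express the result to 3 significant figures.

601 N

k_A = Gd⁴/(8D³N_a) = (68.3×10³)(5.7⁴)/(8·75.0³·23) = 0.92879 N/mm
Parallel: k_eq = 0.92879 + 10 = 10.929 N/mm
F = k_eq·δ = 10.929·55 = 601.08 N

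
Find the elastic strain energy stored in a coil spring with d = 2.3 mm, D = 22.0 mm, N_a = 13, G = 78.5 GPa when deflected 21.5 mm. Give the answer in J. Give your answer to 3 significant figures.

k = Gd⁴/(8D³N_a) = (78.5×10³)(2.3⁴)/(8·22.0³·13) = 1.9837 N/mm
U = ½kδ² = 0.5 × 1.9837 × 21.5² = 458.49 N·mm = 0.45849 J

0.458 J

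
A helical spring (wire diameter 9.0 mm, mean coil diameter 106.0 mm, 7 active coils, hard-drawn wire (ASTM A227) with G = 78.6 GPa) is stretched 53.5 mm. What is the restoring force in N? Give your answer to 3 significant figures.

414 N

k = Gd⁴/(8D³N_a) = (78.6×10³)(9.0⁴)/(8·106.0³·7) = 7.7319 N/mm
F = k·δ = 7.7319 × 53.5 = 413.66 N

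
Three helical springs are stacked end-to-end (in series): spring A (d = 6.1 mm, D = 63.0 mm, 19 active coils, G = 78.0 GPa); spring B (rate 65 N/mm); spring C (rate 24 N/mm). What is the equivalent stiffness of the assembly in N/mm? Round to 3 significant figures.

k_A = Gd⁴/(8D³N_a) = (78.0×10³)(6.1⁴)/(8·63.0³·19) = 2.8415 N/mm
Series: 1/k_eq = 1/2.8415 + 1/65 + 1/24 = 0.40898; k_eq = 2.4451 N/mm

2.45 N/mm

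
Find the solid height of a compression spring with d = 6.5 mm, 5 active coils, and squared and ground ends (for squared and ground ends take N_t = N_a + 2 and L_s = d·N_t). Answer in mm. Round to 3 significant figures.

45.5 mm

squared and ground ends: N_t = N_a + 2 = 5 + 2 = 7
L_s = d·N_t = 6.5 × 7 = 45.5 mm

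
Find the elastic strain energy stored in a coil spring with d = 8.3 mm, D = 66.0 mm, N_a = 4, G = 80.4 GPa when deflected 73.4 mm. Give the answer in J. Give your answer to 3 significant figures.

112 J

k = Gd⁴/(8D³N_a) = (80.4×10³)(8.3⁴)/(8·66.0³·4) = 41.475 N/mm
U = ½kδ² = 0.5 × 41.475 × 73.4² = 1.1172e+05 N·mm = 111.72 J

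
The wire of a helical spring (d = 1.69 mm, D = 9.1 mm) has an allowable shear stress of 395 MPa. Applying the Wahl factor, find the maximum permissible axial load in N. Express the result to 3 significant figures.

64.0 N

C = D/d = 9.1/1.69 = 5.3846
K_W = (4C−1)/(4C−4) + 0.615/C = 20.538/17.538 + 0.1142 = 1.2853
τ_max = K·8FD/(πd³) → F_max = τ_allow·πd³/(8DK)
F_max = 395·π·1.69³/(8·9.1·1.2853) = 5989.7/93.567 = 64.015 N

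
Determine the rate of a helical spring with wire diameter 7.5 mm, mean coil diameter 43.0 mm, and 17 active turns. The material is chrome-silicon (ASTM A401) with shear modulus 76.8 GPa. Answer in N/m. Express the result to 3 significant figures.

k = Gd⁴/(8D³N_a) = (76.8×10³ × 7.5⁴) / (8 × 43.0³ × 17)
  = 2.43e+08 / 1.0813e+07 = 22.473 N/mm = 22473 N/m

22500 N/m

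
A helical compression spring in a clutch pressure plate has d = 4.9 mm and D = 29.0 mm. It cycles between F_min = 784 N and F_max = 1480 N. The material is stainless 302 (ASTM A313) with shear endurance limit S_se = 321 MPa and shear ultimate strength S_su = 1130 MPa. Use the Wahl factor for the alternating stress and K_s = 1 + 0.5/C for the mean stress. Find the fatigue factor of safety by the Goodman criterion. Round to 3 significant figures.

C = D/d = 29.0/4.9 = 5.9184; K_W = (4C−1)/(4C−4)+0.615/C = 1.2564; K_s = 1+0.5/C = 1.0845
F_a = (F_max−F_min)/2 = 348 N; F_m = (F_max+F_min)/2 = 1132 N
τ_a = K_W·8F_aD/(πd³) = 1.2564 × 218.44 = 274.45 MPa
τ_m = K_s·8F_mD/(πd³) = 1.0845 × 710.55 = 770.58 MPa
Goodman: 1/n_f = τ_a/S_se + τ_m/S_su = 274.45/321 + 770.58/1130 = 0.85497 + 0.68193 = 1.5369
n_f = 1/1.5369 = 0.6507

0.651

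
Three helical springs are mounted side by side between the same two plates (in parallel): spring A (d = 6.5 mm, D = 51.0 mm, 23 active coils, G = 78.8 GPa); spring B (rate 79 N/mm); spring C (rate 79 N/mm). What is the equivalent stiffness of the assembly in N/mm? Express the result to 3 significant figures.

164 N/mm

k_A = Gd⁴/(8D³N_a) = (78.8×10³)(6.5⁴)/(8·51.0³·23) = 5.763 N/mm
Parallel: k_eq = 5.763 + 79 + 79 = 163.76 N/mm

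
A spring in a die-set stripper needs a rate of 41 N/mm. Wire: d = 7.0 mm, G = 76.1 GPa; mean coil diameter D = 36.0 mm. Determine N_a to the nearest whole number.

N_a = Gd⁴/(8D³k) = (76.1×10³ × 7.0⁴)/(8 × 36.0³ × 41)
    = 1.82716e+08 / 1.53032e+07 = 11.94 → 12 coils

12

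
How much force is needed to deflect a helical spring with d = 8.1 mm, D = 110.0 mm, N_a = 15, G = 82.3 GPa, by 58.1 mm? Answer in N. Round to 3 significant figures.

k = Gd⁴/(8D³N_a) = (82.3×10³)(8.1⁴)/(8·110.0³·15) = 2.2181 N/mm
F = k·δ = 2.2181 × 58.1 = 128.87 N

129 N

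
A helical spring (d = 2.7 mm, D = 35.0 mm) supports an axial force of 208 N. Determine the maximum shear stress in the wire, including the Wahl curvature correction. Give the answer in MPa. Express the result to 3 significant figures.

Spring index C = D/d = 35.0/2.7 = 12.9630
K_W = (4C−1)/(4C−4) + 0.615/C = 50.852/47.852 + 0.0474 = 1.1101
τ₀ = 8FD/(πd³) = 8·208·35.0/(π·2.7³) = 58240/61.836 = 941.85 MPa
τ_max = K·τ₀ = 1.1101 × 941.85 = 1045.6 MPa

1050 MPa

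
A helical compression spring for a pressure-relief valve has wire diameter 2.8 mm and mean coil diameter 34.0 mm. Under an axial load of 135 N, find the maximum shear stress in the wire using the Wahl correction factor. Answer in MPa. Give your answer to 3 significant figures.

Spring index C = D/d = 34.0/2.8 = 12.1429
K_W = (4C−1)/(4C−4) + 0.615/C = 47.571/44.571 + 0.0506 = 1.1180
τ₀ = 8FD/(πd³) = 8·135·34.0/(π·2.8³) = 36720/68.964 = 532.45 MPa
τ_max = K·τ₀ = 1.1180 × 532.45 = 595.25 MPa

595 MPa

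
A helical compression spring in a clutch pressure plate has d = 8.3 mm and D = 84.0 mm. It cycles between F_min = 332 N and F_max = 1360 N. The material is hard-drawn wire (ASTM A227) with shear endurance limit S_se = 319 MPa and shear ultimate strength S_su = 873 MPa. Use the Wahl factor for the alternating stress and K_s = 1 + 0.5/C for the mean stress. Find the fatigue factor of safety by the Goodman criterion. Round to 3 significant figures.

0.935

C = D/d = 84.0/8.3 = 10.1205; K_W = (4C−1)/(4C−4)+0.615/C = 1.1430; K_s = 1+0.5/C = 1.0494
F_a = (F_max−F_min)/2 = 514 N; F_m = (F_max+F_min)/2 = 846 N
τ_a = K_W·8F_aD/(πd³) = 1.1430 × 192.29 = 219.78 MPa
τ_m = K_s·8F_mD/(πd³) = 1.0494 × 316.49 = 332.12 MPa
Goodman: 1/n_f = τ_a/S_se + τ_m/S_su = 219.78/319 + 332.12/873 = 0.68898 + 0.38044 = 1.0694
n_f = 1/1.0694 = 0.9351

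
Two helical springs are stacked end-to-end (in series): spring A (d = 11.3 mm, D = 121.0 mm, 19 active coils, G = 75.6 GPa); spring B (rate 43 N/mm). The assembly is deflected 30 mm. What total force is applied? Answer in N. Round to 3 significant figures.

k_A = Gd⁴/(8D³N_a) = (75.6×10³)(11.3⁴)/(8·121.0³·19) = 4.5776 N/mm
Series: 1/k_eq = 1/4.5776 + 1/43 = 0.24171; k_eq = 4.1372 N/mm
F = k_eq·δ = 4.1372·30 = 124.11 N

124 N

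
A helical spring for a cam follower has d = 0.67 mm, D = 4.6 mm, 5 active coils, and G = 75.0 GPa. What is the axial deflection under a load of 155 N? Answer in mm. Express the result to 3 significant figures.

39.9 mm

k = Gd⁴/(8D³N_a) = (75.0×10³)(0.67⁴)/(8·4.6³·5) = 3.8817 N/mm
δ = F/k = 155 / 3.8817 = 39.93 mm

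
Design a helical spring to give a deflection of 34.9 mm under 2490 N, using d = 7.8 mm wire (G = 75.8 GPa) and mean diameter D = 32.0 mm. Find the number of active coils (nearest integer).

15

Required rate k = F/δ = 2490/34.9 = 71.347 N/mm
N_a = Gd⁴/(8D³k) = (75.8×10³ × 7.8⁴)/(8 × 32.0³ × 71.347)
    = 2.80574e+08 / 1.87031e+07 = 15 → 15 coils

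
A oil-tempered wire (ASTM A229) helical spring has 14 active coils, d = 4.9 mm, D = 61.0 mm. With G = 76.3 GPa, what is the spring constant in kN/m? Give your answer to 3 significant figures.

k = Gd⁴/(8D³N_a) = (76.3×10³ × 4.9⁴) / (8 × 61.0³ × 14)
  = 4.39854e+07 / 2.54219e+07 = 1.7302 N/mm

1.73 kN/m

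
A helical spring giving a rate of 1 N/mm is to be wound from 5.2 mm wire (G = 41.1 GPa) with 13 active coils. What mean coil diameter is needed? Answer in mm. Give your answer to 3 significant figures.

D = (Gd⁴/(8N_a·k))^(1/3) = (41.1×10³·5.2⁴/(8·13·1))^(1/3)
  = (288949)^(1/3) = 66.1110 mm

66.1 mm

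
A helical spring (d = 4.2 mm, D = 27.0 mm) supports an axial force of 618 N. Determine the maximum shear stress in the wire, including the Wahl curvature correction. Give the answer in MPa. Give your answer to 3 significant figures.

708 MPa

Spring index C = D/d = 27.0/4.2 = 6.4286
K_W = (4C−1)/(4C−4) + 0.615/C = 24.714/21.714 + 0.0957 = 1.2338
τ₀ = 8FD/(πd³) = 8·618·27.0/(π·4.2³) = 133488/232.75 = 573.51 MPa
τ_max = K·τ₀ = 1.2338 × 573.51 = 707.62 MPa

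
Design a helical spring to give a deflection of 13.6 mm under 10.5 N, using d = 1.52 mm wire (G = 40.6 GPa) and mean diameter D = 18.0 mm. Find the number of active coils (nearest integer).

Required rate k = F/δ = 10.5/13.6 = 0.77206 N/mm
N_a = Gd⁴/(8D³k) = (40.6×10³ × 1.52⁴)/(8 × 18.0³ × 0.77206)
    = 216721 / 36021.2 = 6.016 → 6 coils

6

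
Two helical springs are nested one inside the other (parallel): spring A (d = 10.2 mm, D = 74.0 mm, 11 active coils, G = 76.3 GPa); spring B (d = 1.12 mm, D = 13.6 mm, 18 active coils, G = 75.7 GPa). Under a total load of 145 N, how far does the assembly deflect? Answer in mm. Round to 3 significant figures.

k_A = Gd⁴/(8D³N_a) = (76.3×10³)(10.2⁴)/(8·74.0³·11) = 23.16 N/mm
k_B = Gd⁴/(8D³N_a) = (75.7×10³)(1.12⁴)/(8·13.6³·18) = 0.32884 N/mm
Parallel: k_eq = 23.16 + 0.32884 = 23.489 N/mm
δ = F/k_eq = 145/23.489 = 6.173 mm

6.17 mm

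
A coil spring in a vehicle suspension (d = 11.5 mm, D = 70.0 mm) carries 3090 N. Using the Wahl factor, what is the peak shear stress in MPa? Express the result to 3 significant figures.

Spring index C = D/d = 70.0/11.5 = 6.0870
K_W = (4C−1)/(4C−4) + 0.615/C = 23.348/20.348 + 0.1010 = 1.2485
τ₀ = 8FD/(πd³) = 8·3090·70.0/(π·11.5³) = 1.7304e+06/4778 = 362.16 MPa
τ_max = K·τ₀ = 1.2485 × 362.16 = 452.15 MPa

452 MPa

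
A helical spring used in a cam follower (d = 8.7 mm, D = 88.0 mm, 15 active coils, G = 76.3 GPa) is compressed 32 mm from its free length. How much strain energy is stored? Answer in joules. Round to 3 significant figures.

k = Gd⁴/(8D³N_a) = (76.3×10³)(8.7⁴)/(8·88.0³·15) = 5.3453 N/mm
U = ½kδ² = 0.5 × 5.3453 × 32² = 2736.8 N·mm = 2.7368 J

2.74 J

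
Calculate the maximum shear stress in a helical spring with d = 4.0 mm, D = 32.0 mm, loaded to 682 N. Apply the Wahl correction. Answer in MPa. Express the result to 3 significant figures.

1030 MPa

Spring index C = D/d = 32.0/4.0 = 8.0000
K_W = (4C−1)/(4C−4) + 0.615/C = 31.000/28.000 + 0.0769 = 1.1840
τ₀ = 8FD/(πd³) = 8·682·32.0/(π·4.0³) = 174592/201.06 = 868.35 MPa
τ_max = K·τ₀ = 1.1840 × 868.35 = 1028.1 MPa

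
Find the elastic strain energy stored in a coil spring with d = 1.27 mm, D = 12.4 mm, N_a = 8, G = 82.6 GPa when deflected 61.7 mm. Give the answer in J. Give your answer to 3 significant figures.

3.35 J

k = Gd⁴/(8D³N_a) = (82.6×10³)(1.27⁴)/(8·12.4³·8) = 1.761 N/mm
U = ½kδ² = 0.5 × 1.761 × 61.7² = 3351.9 N·mm = 3.3519 J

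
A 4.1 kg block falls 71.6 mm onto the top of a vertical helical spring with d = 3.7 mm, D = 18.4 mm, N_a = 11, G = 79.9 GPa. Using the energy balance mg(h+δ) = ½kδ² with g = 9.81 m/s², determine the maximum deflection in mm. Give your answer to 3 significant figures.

16.1 mm

k = Gd⁴/(8D³N_a) = (79.9×10³)(3.7⁴)/(8·18.4³·11) = 27.316 N/mm
W = mg = 4.1 × 9.81 = 40.221 N
½kδ² − Wδ − Wh = 0 → δ = (W + √(W² + 2kWh))/k
δ = (40.221 + √(1617.7 + 157331))/27.316 = (40.221 + 398.68)/27.316 = 16.068 mm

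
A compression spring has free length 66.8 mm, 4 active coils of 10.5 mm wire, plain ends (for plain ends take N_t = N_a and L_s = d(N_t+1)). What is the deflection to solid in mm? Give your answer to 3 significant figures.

N_t = 4; L_s = 10.5·5 = 52.5 mm
δ_solid = L₀ − L_s = 66.8 − 52.5 = 14.3 mm

14.3 mm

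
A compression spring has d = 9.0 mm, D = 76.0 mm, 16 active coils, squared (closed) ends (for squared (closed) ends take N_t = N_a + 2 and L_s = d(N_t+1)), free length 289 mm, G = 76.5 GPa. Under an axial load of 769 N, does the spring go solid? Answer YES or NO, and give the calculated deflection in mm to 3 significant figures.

k = Gd⁴/(8D³N_a) = (76.5×10³)(9.0⁴)/(8·76.0³·16) = 8.9327 N/mm
N_t = 18; L_s = 9.0·19 = 171 mm; δ_solid = L₀ − L_s = 289 − 171 = 118 mm
δ = F/k = 769/8.9327 = 86.089 mm
δ < δ_solid → spring does not go solid

NO, δ = 86.1 mm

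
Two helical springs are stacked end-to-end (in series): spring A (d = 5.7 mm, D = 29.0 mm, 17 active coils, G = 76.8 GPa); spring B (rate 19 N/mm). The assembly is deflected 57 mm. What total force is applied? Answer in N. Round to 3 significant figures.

609 N

k_A = Gd⁴/(8D³N_a) = (76.8×10³)(5.7⁴)/(8·29.0³·17) = 24.441 N/mm
Series: 1/k_eq = 1/24.441 + 1/19 = 0.093546; k_eq = 10.69 N/mm
F = k_eq·δ = 10.69·57 = 609.33 N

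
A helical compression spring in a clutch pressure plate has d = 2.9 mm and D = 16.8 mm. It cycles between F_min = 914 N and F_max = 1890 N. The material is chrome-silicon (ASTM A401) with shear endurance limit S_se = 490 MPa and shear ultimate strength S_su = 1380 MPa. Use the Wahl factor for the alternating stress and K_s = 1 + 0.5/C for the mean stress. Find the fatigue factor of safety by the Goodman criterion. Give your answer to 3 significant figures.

C = D/d = 16.8/2.9 = 5.7931; K_W = (4C−1)/(4C−4)+0.615/C = 1.2626; K_s = 1+0.5/C = 1.0863
F_a = (F_max−F_min)/2 = 488 N; F_m = (F_max+F_min)/2 = 1402 N
τ_a = K_W·8F_aD/(πd³) = 1.2626 × 856 = 1080.8 MPa
τ_m = K_s·8F_mD/(πd³) = 1.0863 × 2459.3 = 2671.5 MPa
Goodman: 1/n_f = τ_a/S_se + τ_m/S_su = 1080.8/490 + 2671.5/1380 = 2.20575 + 1.93588 = 4.1416
n_f = 1/4.1416 = 0.2415

0.241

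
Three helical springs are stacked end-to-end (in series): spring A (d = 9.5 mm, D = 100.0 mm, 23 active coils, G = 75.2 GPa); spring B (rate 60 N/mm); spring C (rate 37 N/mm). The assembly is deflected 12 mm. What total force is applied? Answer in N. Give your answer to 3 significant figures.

k_A = Gd⁴/(8D³N_a) = (75.2×10³)(9.5⁴)/(8·100.0³·23) = 3.3289 N/mm
Series: 1/k_eq = 1/3.3289 + 1/60 + 1/37 = 0.3441; k_eq = 2.9062 N/mm
F = k_eq·δ = 2.9062·12 = 34.874 N

34.9 N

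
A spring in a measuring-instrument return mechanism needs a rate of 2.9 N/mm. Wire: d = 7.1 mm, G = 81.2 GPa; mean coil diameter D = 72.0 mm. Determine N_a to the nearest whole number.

24

N_a = Gd⁴/(8D³k) = (81.2×10³ × 7.1⁴)/(8 × 72.0³ × 2.9)
    = 2.06343e+08 / 8.65935e+06 = 23.83 → 24 coils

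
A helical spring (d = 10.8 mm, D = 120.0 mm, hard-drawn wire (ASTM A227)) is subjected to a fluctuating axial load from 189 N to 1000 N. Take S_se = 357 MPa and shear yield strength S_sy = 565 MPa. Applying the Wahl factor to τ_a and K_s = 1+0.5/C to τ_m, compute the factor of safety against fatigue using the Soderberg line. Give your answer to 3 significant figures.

1.73

C = D/d = 120.0/10.8 = 11.1111; K_W = (4C−1)/(4C−4)+0.615/C = 1.1295; K_s = 1+0.5/C = 1.0450
F_a = (F_max−F_min)/2 = 405.5 N; F_m = (F_max+F_min)/2 = 594.5 N
τ_a = K_W·8F_aD/(πd³) = 1.1295 × 98.365 = 111.11 MPa
τ_m = K_s·8F_mD/(πd³) = 1.0450 × 144.21 = 150.7 MPa
Soderberg: 1/n_f = τ_a/S_se + τ_m/S_sy = 111.11/357 + 150.7/565 = 0.31122 + 0.26673 = 0.57795
n_f = 1/0.57795 = 1.73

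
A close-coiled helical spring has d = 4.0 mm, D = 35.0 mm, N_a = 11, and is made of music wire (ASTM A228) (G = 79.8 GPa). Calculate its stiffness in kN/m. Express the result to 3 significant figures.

5.41 kN/m

k = Gd⁴/(8D³N_a) = (79.8×10³ × 4.0⁴) / (8 × 35.0³ × 11)
  = 2.04288e+07 / 3.773e+06 = 5.4145 N/mm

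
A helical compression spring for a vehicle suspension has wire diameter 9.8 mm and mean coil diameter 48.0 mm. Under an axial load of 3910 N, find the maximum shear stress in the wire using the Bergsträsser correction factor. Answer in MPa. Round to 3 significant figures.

661 MPa

Spring index C = D/d = 48.0/9.8 = 4.8980
K_B = (4C+2)/(4C−3) = 21.592/16.592 = 1.3014
τ₀ = 8FD/(πd³) = 8·3910·48.0/(π·9.8³) = 1.50144e+06/2956.8 = 507.79 MPa
τ_max = K·τ₀ = 1.3014 × 507.79 = 660.81 MPa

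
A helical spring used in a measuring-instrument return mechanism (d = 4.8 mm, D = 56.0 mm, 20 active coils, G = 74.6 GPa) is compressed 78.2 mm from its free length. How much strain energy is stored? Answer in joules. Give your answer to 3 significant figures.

k = Gd⁴/(8D³N_a) = (74.6×10³)(4.8⁴)/(8·56.0³·20) = 1.4094 N/mm
U = ½kδ² = 0.5 × 1.4094 × 78.2² = 4309.3 N·mm = 4.3093 J

4.31 J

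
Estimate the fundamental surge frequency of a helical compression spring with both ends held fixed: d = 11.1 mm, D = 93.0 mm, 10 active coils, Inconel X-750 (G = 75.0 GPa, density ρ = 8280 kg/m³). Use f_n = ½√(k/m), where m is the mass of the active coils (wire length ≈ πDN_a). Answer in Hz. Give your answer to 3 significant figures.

43.5 Hz

k = Gd⁴/(8D³N_a) = (75.0×10³)(11.1⁴)/(8·93.0³·10) = 17.694 N/mm = 17694 N/m
Wire length L = πDN_a = π·93.0·10 = 2921.7 mm
m = ρ·(πd²/4)·L = 8280 × 96.769×10⁻⁶ m² × 2.9217 m = 2.341 kg
f_n = ½√(k/m) = 0.5·√(17694/2.341) = 0.5·√(7558.1) = 43.469 Hz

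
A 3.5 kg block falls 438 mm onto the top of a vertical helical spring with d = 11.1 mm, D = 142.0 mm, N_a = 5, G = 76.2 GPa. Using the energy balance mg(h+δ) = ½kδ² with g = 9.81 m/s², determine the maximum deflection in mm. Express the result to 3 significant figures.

58.1 mm

k = Gd⁴/(8D³N_a) = (76.2×10³)(11.1⁴)/(8·142.0³·5) = 10.1 N/mm
W = mg = 3.5 × 9.81 = 34.335 N
½kδ² − Wδ − Wh = 0 → δ = (W + √(W² + 2kWh))/k
δ = (34.335 + √(1178.9 + 303783))/10.1 = (34.335 + 552.23)/10.1 = 58.076 mm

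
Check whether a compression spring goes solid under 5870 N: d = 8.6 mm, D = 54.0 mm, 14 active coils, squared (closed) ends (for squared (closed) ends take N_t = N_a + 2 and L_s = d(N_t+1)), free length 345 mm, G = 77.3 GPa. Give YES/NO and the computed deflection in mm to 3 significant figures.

k = Gd⁴/(8D³N_a) = (77.3×10³)(8.6⁴)/(8·54.0³·14) = 23.976 N/mm
N_t = 16; L_s = 8.6·17 = 146.2 mm; δ_solid = L₀ − L_s = 345 − 146.2 = 198.8 mm
δ = F/k = 5870/23.976 = 244.83 mm
δ ≥ δ_solid → spring goes solid

YES, δ = 245 mm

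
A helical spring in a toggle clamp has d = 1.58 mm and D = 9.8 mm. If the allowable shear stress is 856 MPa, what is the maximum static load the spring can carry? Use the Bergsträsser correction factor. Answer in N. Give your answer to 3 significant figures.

C = D/d = 9.8/1.58 = 6.2025
K_B = (4C+2)/(4C−3) = 26.810/21.810 = 1.2293
τ_max = K·8FD/(πd³) → F_max = τ_allow·πd³/(8DK)
F_max = 856·π·1.58³/(8·9.8·1.2293) = 10607/96.373 = 110.06 N

110 N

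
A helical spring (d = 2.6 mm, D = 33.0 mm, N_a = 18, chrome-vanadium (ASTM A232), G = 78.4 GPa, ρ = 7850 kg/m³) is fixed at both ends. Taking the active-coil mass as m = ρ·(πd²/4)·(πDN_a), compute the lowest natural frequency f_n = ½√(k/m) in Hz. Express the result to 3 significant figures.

k = Gd⁴/(8D³N_a) = (78.4×10³)(2.6⁴)/(8·33.0³·18) = 0.69232 N/mm = 692.32 N/m
Wire length L = πDN_a = π·33.0·18 = 1866.1 mm
m = ρ·(πd²/4)·L = 7850 × 5.3093×10⁻⁶ m² × 1.8661 m = 0.077775 kg
f_n = ½√(k/m) = 0.5·√(692.32/0.077775) = 0.5·√(8901.5) = 47.174 Hz

47.2 Hz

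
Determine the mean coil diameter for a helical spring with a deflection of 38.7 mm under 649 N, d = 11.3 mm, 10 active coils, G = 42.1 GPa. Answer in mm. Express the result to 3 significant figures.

80.0 mm

Required rate k = F/δ = 649/38.7 = 16.77 N/mm
D = (Gd⁴/(8N_a·k))^(1/3) = (42.1×10³·11.3⁴/(8·10·16.77))^(1/3)
  = (511649)^(1/3) = 79.9817 mm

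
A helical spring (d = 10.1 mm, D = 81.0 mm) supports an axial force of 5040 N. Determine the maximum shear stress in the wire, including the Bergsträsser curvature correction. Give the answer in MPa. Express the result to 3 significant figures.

1180 MPa

Spring index C = D/d = 81.0/10.1 = 8.0198
K_B = (4C+2)/(4C−3) = 34.079/29.079 = 1.1719
τ₀ = 8FD/(πd³) = 8·5040·81.0/(π·10.1³) = 3.26592e+06/3236.8 = 1009 MPa
τ_max = K·τ₀ = 1.1719 × 1009 = 1182.5 MPa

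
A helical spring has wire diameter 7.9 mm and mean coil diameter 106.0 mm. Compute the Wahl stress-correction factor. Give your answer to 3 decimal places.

C = D/d = 106.0/7.9 = 13.4177
K_W = (4C−1)/(4C−4) + 0.615/C = 52.671/49.671 + 0.0458 = 1.1062

1.106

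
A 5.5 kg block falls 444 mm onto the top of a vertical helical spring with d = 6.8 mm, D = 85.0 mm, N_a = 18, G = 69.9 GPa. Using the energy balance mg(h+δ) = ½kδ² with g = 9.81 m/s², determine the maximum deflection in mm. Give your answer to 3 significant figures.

203 mm

k = Gd⁴/(8D³N_a) = (69.9×10³)(6.8⁴)/(8·85.0³·18) = 1.69 N/mm
W = mg = 5.5 × 9.81 = 53.955 N
½kδ² − Wδ − Wh = 0 → δ = (W + √(W² + 2kWh))/k
δ = (53.955 + √(2911.1 + 80972.6))/1.69 = (53.955 + 289.63)/1.69 = 203.3 mm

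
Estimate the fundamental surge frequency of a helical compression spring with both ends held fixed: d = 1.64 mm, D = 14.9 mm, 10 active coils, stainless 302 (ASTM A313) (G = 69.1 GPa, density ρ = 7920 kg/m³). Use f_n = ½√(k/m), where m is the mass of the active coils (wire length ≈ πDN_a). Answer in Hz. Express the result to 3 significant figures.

246 Hz

k = Gd⁴/(8D³N_a) = (69.1×10³)(1.64⁴)/(8·14.9³·10) = 1.8889 N/mm = 1888.9 N/m
Wire length L = πDN_a = π·14.9·10 = 468.1 mm
m = ρ·(πd²/4)·L = 7920 × 2.1124×10⁻⁶ m² × 0.4681 m = 0.0078314 kg
f_n = ½√(k/m) = 0.5·√(1888.9/0.0078314) = 0.5·√(2.4119e+05) = 245.56 Hz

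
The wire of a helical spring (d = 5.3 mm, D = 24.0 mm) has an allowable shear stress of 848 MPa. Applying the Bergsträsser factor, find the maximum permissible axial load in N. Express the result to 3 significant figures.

C = D/d = 24.0/5.3 = 4.5283
K_B = (4C+2)/(4C−3) = 20.113/15.113 = 1.3308
τ_max = K·8FD/(πd³) → F_max = τ_allow·πd³/(8DK)
F_max = 848·π·5.3³/(8·24.0·1.3308) = 3.9662e+05/255.52 = 1552.2 N

1550 N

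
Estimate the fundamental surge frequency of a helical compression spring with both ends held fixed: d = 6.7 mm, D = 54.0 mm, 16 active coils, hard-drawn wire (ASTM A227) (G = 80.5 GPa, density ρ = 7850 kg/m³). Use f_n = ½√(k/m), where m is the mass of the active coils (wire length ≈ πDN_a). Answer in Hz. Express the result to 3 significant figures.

k = Gd⁴/(8D³N_a) = (80.5×10³)(6.7⁴)/(8·54.0³·16) = 8.0483 N/mm = 8048.3 N/m
Wire length L = πDN_a = π·54.0·16 = 2714.3 mm
m = ρ·(πd²/4)·L = 7850 × 35.257×10⁻⁶ m² × 2.7143 m = 0.75123 kg
f_n = ½√(k/m) = 0.5·√(8048.3/0.75123) = 0.5·√(10713) = 51.753 Hz

51.8 Hz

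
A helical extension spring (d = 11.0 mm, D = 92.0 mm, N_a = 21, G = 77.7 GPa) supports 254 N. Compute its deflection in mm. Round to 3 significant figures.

k = Gd⁴/(8D³N_a) = (77.7×10³)(11.0⁴)/(8·92.0³·21) = 8.696 N/mm
δ = F/k = 254 / 8.696 = 29.209 mm

29.2 mm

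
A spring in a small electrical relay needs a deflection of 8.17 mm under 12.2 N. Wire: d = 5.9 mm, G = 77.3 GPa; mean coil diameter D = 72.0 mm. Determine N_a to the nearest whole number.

Required rate k = F/δ = 12.2/8.17 = 1.4933 N/mm
N_a = Gd⁴/(8D³k) = (77.3×10³ × 5.9⁴)/(8 × 72.0³ × 1.4933)
    = 9.36672e+07 / 4.45887e+06 = 21.01 → 21 coils

21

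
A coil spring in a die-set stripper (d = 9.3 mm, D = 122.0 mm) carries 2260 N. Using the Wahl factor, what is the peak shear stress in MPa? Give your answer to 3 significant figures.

Spring index C = D/d = 122.0/9.3 = 13.1183
K_W = (4C−1)/(4C−4) + 0.615/C = 51.473/48.473 + 0.0469 = 1.1088
τ₀ = 8FD/(πd³) = 8·2260·122.0/(π·9.3³) = 2.20576e+06/2527 = 872.89 MPa
τ_max = K·τ₀ = 1.1088 × 872.89 = 967.84 MPa

968 MPa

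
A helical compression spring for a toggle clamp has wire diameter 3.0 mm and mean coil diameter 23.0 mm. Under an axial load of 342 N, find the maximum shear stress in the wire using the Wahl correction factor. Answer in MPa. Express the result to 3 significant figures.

Spring index C = D/d = 23.0/3.0 = 7.6667
K_W = (4C−1)/(4C−4) + 0.615/C = 29.667/26.667 + 0.0802 = 1.1927
τ₀ = 8FD/(πd³) = 8·342·23.0/(π·3.0³) = 62928/84.823 = 741.87 MPa
τ_max = K·τ₀ = 1.1927 × 741.87 = 884.85 MPa

885 MPa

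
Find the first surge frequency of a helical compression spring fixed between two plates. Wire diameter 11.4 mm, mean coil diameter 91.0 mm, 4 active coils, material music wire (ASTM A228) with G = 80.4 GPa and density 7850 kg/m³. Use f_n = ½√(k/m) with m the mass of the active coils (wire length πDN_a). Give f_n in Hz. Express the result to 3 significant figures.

124 Hz

k = Gd⁴/(8D³N_a) = (80.4×10³)(11.4⁴)/(8·91.0³·4) = 56.312 N/mm = 56312 N/m
Wire length L = πDN_a = π·91.0·4 = 1143.5 mm
m = ρ·(πd²/4)·L = 7850 × 102.07×10⁻⁶ m² × 1.1435 m = 0.91626 kg
f_n = ½√(k/m) = 0.5·√(56312/0.91626) = 0.5·√(61458) = 123.95 Hz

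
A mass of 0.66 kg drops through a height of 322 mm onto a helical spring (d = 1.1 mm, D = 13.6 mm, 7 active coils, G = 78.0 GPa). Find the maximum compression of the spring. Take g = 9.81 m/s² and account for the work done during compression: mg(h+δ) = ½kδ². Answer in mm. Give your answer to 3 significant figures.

80.1 mm

k = Gd⁴/(8D³N_a) = (78.0×10³)(1.1⁴)/(8·13.6³·7) = 0.8107 N/mm
W = mg = 0.66 × 9.81 = 6.4746 N
½kδ² − Wδ − Wh = 0 → δ = (W + √(W² + 2kWh))/k
δ = (6.4746 + √(41.92 + 3380.33))/0.8107 = (6.4746 + 58.5)/0.8107 = 80.146 mm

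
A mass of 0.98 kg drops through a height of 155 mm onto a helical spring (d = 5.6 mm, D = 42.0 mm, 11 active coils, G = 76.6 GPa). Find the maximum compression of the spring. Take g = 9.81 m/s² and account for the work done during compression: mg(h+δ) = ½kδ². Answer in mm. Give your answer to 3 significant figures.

k = Gd⁴/(8D³N_a) = (76.6×10³)(5.6⁴)/(8·42.0³·11) = 11.554 N/mm
W = mg = 0.98 × 9.81 = 9.6138 N
½kδ² − Wδ − Wh = 0 → δ = (W + √(W² + 2kWh))/k
δ = (9.6138 + √(92.425 + 34435.6))/11.554 = (9.6138 + 185.82)/11.554 = 16.914 mm

16.9 mm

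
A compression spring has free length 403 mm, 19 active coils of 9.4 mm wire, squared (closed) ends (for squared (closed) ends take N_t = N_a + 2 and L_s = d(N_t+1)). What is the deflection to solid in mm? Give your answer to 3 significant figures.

196 mm

N_t = 21; L_s = 9.4·22 = 206.8 mm
δ_solid = L₀ − L_s = 403 − 206.8 = 196.2 mm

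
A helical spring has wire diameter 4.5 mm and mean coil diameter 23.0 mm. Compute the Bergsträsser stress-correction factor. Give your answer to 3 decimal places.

C = D/d = 23.0/4.5 = 5.1111
K_B = (4C+2)/(4C−3) = 22.444/17.444 = 1.2866

1.287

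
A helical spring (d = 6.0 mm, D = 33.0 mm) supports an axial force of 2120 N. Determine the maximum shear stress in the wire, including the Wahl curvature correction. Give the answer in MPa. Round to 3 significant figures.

Spring index C = D/d = 33.0/6.0 = 5.5000
K_W = (4C−1)/(4C−4) + 0.615/C = 21.000/18.000 + 0.1118 = 1.2785
τ₀ = 8FD/(πd³) = 8·2120·33.0/(π·6.0³) = 559680/678.58 = 824.78 MPa
τ_max = K·τ₀ = 1.2785 × 824.78 = 1054.5 MPa

1050 MPa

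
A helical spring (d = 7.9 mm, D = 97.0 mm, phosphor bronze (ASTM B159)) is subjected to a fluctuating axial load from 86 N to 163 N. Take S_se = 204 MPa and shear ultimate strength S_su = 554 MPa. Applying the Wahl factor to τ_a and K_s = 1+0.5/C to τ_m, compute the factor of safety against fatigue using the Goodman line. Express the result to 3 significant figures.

4.49

C = D/d = 97.0/7.9 = 12.2785; K_W = (4C−1)/(4C−4)+0.615/C = 1.1166; K_s = 1+0.5/C = 1.0407
F_a = (F_max−F_min)/2 = 38.5 N; F_m = (F_max+F_min)/2 = 124.5 N
τ_a = K_W·8F_aD/(πd³) = 1.1166 × 19.288 = 21.537 MPa
τ_m = K_s·8F_mD/(πd³) = 1.0407 × 62.373 = 64.913 MPa
Goodman: 1/n_f = τ_a/S_se + τ_m/S_su = 21.537/204 + 64.913/554 = 0.10557 + 0.11717 = 0.22275
n_f = 1/0.22275 = 4.489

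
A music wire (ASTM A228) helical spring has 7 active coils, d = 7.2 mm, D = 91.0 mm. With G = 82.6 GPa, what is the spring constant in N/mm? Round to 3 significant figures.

k = Gd⁴/(8D³N_a) = (82.6×10³ × 7.2⁴) / (8 × 91.0³ × 7)
  = 2.21978e+08 / 4.22e+07 = 5.2601 N/mm

5.26 N/mm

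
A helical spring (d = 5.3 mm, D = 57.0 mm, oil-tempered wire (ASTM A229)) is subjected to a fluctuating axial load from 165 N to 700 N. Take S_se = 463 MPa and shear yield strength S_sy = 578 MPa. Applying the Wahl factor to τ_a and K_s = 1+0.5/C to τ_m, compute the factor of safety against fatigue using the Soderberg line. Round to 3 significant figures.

0.713

C = D/d = 57.0/5.3 = 10.7547; K_W = (4C−1)/(4C−4)+0.615/C = 1.1341; K_s = 1+0.5/C = 1.0465
F_a = (F_max−F_min)/2 = 267.5 N; F_m = (F_max+F_min)/2 = 432.5 N
τ_a = K_W·8F_aD/(πd³) = 1.1341 × 260.8 = 295.77 MPa
τ_m = K_s·8F_mD/(πd³) = 1.0465 × 421.67 = 441.27 MPa
Soderberg: 1/n_f = τ_a/S_se + τ_m/S_sy = 295.77/463 + 441.27/578 = 0.63881 + 0.76345 = 1.4023
n_f = 1/1.4023 = 0.7131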